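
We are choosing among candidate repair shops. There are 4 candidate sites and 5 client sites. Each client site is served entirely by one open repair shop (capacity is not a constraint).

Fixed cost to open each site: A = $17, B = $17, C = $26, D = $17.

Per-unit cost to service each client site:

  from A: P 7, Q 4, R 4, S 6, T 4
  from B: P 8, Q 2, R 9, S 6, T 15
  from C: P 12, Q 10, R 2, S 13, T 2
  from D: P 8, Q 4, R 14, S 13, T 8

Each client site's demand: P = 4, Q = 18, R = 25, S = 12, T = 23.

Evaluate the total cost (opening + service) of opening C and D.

Each client site is assigned to its cheapest site among the open ones.
{C, D}: P→D 8·4=32, Q→D 4·18=72, R→C 2·25=50, S→C 13·12=156, T→C 2·23=46. Service 356; fixed 43; total 399.

Total cost: 399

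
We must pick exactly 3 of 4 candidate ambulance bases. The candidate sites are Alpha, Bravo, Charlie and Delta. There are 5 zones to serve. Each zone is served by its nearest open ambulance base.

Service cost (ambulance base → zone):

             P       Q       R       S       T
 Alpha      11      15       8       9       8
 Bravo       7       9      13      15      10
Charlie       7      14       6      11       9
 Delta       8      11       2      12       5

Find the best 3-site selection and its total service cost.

Choose Alpha, Bravo and Delta; total service cost 32.

With exactly 3 open, each zone uses its cheapest among the chosen.
{Alpha, Bravo, Delta}: P→Bravo 7, Q→Bravo 9, R→Delta 2, S→Alpha 9, T→Delta 5. Service cost 32.
{Alpha, Charlie, Delta}: service cost 34
{Bravo, Charlie, Delta}: service cost 34
Among all 4 size-3 choices, {Alpha, Bravo, Delta} is lowest.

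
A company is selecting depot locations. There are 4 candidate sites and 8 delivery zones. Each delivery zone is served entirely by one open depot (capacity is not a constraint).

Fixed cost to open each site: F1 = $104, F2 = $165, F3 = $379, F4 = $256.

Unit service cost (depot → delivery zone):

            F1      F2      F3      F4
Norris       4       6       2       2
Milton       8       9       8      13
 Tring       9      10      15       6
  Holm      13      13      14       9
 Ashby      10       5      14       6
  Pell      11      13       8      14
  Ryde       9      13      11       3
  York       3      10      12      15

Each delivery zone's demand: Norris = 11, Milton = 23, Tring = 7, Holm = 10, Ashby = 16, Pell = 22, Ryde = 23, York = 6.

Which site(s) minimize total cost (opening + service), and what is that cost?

For any fixed open set, each delivery zone goes to its cheapest open site; total = fixed + service.
{F1, F4}: Norris→F4 2·11=22, Milton→F1 8·23=184, Tring→F4 6·7=42, Holm→F4 9·10=90, Ashby→F4 6·16=96, Pell→F1 11·22=242, Ryde→F4 3·23=69, York→F1 3·6=18. Service 763; fixed 360; total 1123.
{F1}: Norris→F1 4·11=44, Milton→F1 8·23=184, Tring→F1 9·7=63, Holm→F1 13·10=130, Ashby→F1 10·16=160, Pell→F1 11·22=242, Ryde→F1 9·23=207, York→F1 3·6=18. Service 1048; fixed 104; total 1152.
{F1, F2}: service 968 + fixed 269 = 1237
{F1, F2, F3, F4}: Norris→F3 2·11=22, Milton→F1 8·23=184, Tring→F4 6·7=42, Holm→F4 9·10=90, Ashby→F2 5·16=80, Pell→F3 8·22=176, Ryde→F4 3·23=69, York→F1 3·6=18. Service 681; fixed 904; total 1585.
No other subset beats 1123.

Open F1 and F4; minimum total cost 1123.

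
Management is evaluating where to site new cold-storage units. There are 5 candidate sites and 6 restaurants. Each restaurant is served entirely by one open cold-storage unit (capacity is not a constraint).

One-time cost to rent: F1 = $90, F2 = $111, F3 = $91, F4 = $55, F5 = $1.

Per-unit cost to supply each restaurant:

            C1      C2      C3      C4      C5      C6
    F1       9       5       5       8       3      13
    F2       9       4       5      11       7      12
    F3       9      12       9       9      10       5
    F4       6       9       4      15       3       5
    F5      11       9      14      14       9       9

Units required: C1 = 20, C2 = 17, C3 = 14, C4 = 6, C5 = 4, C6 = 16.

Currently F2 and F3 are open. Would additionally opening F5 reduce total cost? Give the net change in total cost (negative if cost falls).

Current service cost with {F2, F3}: 480.
Adding F5: each restaurant re-picks its cheapest; new service cost 480, saving 0.
Extra fixed cost: 1. Net change = 1 − 0 = 1.
(Totals: 682 → 683.)

No — net change +1 (cost rises by 1).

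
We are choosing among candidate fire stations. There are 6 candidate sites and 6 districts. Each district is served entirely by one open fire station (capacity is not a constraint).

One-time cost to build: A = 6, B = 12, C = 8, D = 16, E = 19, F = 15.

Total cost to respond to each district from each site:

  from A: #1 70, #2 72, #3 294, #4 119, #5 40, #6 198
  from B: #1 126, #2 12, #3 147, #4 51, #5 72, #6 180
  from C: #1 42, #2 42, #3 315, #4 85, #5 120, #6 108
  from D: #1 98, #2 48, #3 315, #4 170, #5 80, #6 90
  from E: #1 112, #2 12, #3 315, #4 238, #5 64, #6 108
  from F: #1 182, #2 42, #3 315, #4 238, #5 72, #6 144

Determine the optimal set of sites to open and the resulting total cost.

For any fixed open set, each district goes to its cheapest open site; total = fixed + service.
{A, B, C, D}: #1→C 42, #2→B 12, #3→B 147, #4→B 51, #5→A 40, #6→D 90. Service 382; fixed 42; total 424.
{A, B, C}: #1→C 42, #2→B 12, #3→B 147, #4→B 51, #5→A 40, #6→C 108. Service 400; fixed 26; total 426.
{A, B, C, D, F}: service 382 + fixed 57 = 439
{A, B, C, D, E, F}: service 382 + fixed 76 = 458
No other subset beats 424.

Open A, B, C and D; minimum total cost 424.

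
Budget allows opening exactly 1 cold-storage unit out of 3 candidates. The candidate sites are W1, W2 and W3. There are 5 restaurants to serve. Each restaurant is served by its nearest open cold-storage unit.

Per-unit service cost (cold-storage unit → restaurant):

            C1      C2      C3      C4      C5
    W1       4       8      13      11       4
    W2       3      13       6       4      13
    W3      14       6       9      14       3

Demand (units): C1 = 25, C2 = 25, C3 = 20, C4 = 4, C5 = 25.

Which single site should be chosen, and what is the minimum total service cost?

With exactly 1 open, each restaurant uses its cheapest among the chosen.
{W1}: C1→W1 4·25=100, C2→W1 8·25=200, C3→W1 13·20=260, C4→W1 11·4=44, C5→W1 4·25=100. Service cost 704.
{W3}: service cost 811
{W2}: service cost 861
Among all 3 size-1 choices, {W1} is lowest.

Choose W1 only; total service cost 704.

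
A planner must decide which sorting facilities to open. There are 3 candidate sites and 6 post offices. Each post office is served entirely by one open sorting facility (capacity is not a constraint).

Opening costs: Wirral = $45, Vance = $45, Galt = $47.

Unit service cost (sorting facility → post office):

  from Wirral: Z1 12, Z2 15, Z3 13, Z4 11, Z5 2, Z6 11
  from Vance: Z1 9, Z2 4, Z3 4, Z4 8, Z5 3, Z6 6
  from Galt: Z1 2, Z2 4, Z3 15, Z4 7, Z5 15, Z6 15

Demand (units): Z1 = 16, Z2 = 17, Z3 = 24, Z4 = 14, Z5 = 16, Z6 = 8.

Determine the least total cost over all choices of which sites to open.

Minimum total cost: 482

For any fixed open set, each post office goes to its cheapest open site; total = fixed + service.
{Vance, Galt}: Z1→Galt 2·16=32, Z2→Vance 4·17=68, Z3→Vance 4·24=96, Z4→Galt 7·14=98, Z5→Vance 3·16=48, Z6→Vance 6·8=48. Service 390; fixed 92; total 482.
{Wirral, Vance, Galt}: Z1→Galt 2·16=32, Z2→Vance 4·17=68, Z3→Vance 4·24=96, Z4→Galt 7·14=98, Z5→Wirral 2·16=32, Z6→Vance 6·8=48. Service 374; fixed 137; total 511.
{Vance}: service 516 + fixed 45 = 561
{Wirral}: service 1033 + fixed 45 = 1078
(All 7 nonempty subsets were checked; Vance and Galt is lowest.)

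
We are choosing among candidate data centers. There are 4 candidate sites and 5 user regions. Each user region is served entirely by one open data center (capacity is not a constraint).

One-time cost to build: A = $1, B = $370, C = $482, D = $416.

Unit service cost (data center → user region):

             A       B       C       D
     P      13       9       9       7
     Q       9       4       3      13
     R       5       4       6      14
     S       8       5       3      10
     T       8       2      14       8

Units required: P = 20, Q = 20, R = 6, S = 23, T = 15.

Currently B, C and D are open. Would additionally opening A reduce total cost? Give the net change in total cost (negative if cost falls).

No — net change +1 (cost rises by 1).

Current service cost with {B, C, D}: 323.
Adding A: each user region re-picks its cheapest; new service cost 323, saving 0.
Extra fixed cost: 1. Net change = 1 − 0 = 1.
(Totals: 1591 → 1592.)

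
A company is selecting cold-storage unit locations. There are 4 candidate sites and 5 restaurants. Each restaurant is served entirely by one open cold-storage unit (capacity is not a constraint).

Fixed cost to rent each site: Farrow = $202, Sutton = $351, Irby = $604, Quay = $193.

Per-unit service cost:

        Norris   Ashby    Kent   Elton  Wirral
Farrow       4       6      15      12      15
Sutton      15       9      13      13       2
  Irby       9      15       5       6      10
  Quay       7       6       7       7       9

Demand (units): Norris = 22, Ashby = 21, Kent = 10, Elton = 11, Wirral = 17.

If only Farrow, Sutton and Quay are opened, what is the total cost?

Total cost: 1141

Each restaurant is assigned to its cheapest site among the open ones.
{Farrow, Sutton, Quay}: Norris→Farrow 4·22=88, Ashby→Farrow 6·21=126, Kent→Quay 7·10=70, Elton→Quay 7·11=77, Wirral→Sutton 2·17=34. Service 395; fixed 746; total 1141.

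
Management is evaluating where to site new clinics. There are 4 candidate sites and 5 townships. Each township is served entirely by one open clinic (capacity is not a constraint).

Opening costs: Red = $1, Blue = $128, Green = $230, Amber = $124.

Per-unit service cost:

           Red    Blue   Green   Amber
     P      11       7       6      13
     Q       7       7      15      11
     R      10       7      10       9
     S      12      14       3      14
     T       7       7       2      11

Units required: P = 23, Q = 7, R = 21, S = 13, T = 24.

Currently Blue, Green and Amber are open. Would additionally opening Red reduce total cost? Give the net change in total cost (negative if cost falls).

No — net change +1 (cost rises by 1).

Current service cost with {Blue, Green, Amber}: 421.
Adding Red: each township re-picks its cheapest; new service cost 421, saving 0.
Extra fixed cost: 1. Net change = 1 − 0 = 1.
(Totals: 903 → 904.)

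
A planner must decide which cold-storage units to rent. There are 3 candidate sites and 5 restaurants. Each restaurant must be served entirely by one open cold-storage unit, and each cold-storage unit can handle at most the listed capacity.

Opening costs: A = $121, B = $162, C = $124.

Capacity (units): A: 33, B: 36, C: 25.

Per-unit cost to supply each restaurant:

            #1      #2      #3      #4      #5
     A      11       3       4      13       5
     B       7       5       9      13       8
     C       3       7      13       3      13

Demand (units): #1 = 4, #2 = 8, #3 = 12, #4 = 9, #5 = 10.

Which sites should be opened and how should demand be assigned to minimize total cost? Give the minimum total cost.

Minimum total cost: 406

Open {A, C}: #1→C 3·4=12, #2→A 3·8=24, #3→A 4·12=48, #4→C 3·9=27, #5→A 5·10=50.
Loads: A carries 30/33, C carries 13/25. Service 161; fixed 245; total 406.
Next best feasible plan costs 438.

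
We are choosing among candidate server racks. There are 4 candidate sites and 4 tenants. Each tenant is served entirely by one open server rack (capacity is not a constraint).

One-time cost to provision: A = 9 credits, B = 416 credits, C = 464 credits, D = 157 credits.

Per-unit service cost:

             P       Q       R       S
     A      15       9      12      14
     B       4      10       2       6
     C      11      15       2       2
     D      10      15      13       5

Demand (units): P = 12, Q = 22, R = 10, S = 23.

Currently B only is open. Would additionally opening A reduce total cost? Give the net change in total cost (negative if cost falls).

Current service cost with {B}: 426.
Adding A: each tenant re-picks its cheapest; new service cost 404, saving 22.
Extra fixed cost: 9. Net change = 9 − 22 = -13.
(Totals: 842 → 829.)

Yes — net change −13 (cost falls by 13).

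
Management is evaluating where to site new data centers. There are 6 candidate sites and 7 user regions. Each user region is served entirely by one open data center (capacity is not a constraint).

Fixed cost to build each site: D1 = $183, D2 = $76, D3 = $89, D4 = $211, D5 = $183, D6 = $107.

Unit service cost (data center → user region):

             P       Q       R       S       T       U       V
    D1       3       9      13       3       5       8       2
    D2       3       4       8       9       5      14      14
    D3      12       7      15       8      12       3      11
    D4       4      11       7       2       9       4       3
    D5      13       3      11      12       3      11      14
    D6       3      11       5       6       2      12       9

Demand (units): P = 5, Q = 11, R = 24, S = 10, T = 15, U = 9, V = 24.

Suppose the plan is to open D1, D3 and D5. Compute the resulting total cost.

Each user region is assigned to its cheapest site among the open ones.
{D1, D3, D5}: P→D1 3·5=15, Q→D5 3·11=33, R→D5 11·24=264, S→D1 3·10=30, T→D5 3·15=45, U→D3 3·9=27, V→D1 2·24=48. Service 462; fixed 455; total 917.

Total cost: 917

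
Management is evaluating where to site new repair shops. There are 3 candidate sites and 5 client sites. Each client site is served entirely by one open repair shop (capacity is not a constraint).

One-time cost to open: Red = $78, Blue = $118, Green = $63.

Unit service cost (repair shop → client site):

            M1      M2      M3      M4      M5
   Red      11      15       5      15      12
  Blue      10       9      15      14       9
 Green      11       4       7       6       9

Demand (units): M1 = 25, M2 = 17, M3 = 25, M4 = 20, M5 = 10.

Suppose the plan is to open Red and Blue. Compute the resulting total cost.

Total cost: 1094

Each client site is assigned to its cheapest site among the open ones.
{Red, Blue}: M1→Blue 10·25=250, M2→Blue 9·17=153, M3→Red 5·25=125, M4→Blue 14·20=280, M5→Blue 9·10=90. Service 898; fixed 196; total 1094.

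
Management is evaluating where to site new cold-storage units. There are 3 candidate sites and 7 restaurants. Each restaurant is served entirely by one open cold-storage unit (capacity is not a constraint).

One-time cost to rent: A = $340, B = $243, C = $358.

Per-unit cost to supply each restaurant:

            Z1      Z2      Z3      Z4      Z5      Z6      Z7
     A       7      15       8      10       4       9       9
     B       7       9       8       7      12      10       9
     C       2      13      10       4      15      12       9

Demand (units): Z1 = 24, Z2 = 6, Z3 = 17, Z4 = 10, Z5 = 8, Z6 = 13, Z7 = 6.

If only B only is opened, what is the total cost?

Each restaurant is assigned to its cheapest site among the open ones.
{B}: Z1→B 7·24=168, Z2→B 9·6=54, Z3→B 8·17=136, Z4→B 7·10=70, Z5→B 12·8=96, Z6→B 10·13=130, Z7→B 9·6=54. Service 708; fixed 243; total 951.

Total cost: 951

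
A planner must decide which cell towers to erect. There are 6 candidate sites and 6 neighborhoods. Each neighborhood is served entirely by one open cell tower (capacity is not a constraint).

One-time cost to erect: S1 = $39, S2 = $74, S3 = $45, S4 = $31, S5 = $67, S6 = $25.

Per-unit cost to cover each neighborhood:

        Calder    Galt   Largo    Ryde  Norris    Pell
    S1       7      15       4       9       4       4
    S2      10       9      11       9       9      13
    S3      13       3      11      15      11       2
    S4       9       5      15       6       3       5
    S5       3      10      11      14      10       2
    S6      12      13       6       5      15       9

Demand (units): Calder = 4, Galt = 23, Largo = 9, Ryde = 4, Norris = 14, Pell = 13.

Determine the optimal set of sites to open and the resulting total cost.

For any fixed open set, each neighborhood goes to its cheapest open site; total = fixed + service.
{S1, S3}: Calder→S1 7·4=28, Galt→S3 3·23=69, Largo→S1 4·9=36, Ryde→S1 9·4=36, Norris→S1 4·14=56, Pell→S3 2·13=26. Service 251; fixed 84; total 335.
{S1, S3, S4}: service 225 + fixed 115 = 340
{S1, S3, S6}: service 235 + fixed 109 = 344
{S1, S2, S3, S4, S5, S6}: service 205 + fixed 281 = 486
No other subset beats 335.

Open S1 and S3; minimum total cost 335.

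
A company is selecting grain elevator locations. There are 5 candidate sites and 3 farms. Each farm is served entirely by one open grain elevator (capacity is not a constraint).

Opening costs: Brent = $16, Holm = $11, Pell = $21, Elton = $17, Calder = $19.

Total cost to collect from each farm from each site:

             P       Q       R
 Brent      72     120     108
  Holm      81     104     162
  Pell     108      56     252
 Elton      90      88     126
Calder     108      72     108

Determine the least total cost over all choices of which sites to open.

Minimum total cost: 273

For any fixed open set, each farm goes to its cheapest open site; total = fixed + service.
{Brent, Pell}: P→Brent 72, Q→Pell 56, R→Brent 108. Service 236; fixed 37; total 273.
{Brent, Holm, Pell}: service 236 + fixed 48 = 284
{Brent, Calder}: P→Brent 72, Q→Calder 72, R→Brent 108. Service 252; fixed 35; total 287.
{Brent, Holm, Pell, Elton, Calder}: service 236 + fixed 84 = 320
No other subset beats 273.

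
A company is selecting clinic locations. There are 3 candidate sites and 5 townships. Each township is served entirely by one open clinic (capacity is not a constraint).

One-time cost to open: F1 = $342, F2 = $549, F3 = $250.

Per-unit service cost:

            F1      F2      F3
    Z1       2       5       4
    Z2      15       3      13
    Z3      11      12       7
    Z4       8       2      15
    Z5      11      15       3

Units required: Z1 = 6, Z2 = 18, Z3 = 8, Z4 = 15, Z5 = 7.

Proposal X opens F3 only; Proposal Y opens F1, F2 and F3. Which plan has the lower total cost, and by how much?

Proposal X: {F3}: Z1→F3 4·6=24, Z2→F3 13·18=234, Z3→F3 7·8=56, Z4→F3 15·15=225, Z5→F3 3·7=21. Service 560; fixed 250; total 810.
Proposal Y: {F1, F2, F3}: Z1→F1 2·6=12, Z2→F2 3·18=54, Z3→F3 7·8=56, Z4→F2 2·15=30, Z5→F3 3·7=21. Service 173; fixed 1141; total 1314.
Difference: |810 − 1314| = 504.

Proposal X is cheaper by 504.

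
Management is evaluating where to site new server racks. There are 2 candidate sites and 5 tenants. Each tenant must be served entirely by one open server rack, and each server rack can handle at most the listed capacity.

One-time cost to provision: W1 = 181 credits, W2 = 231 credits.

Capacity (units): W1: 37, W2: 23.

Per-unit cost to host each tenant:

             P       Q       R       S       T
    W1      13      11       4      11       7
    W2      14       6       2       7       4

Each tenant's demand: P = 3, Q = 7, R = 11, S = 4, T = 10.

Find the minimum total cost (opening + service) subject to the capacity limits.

Open {W1}: P→W1 13·3=39, Q→W1 11·7=77, R→W1 4·11=44, S→W1 11·4=44, T→W1 7·10=70.
Loads: W1 carries 35/37. Service 274; fixed 181; total 455.
Next best feasible plan costs 605.

Minimum total cost: 455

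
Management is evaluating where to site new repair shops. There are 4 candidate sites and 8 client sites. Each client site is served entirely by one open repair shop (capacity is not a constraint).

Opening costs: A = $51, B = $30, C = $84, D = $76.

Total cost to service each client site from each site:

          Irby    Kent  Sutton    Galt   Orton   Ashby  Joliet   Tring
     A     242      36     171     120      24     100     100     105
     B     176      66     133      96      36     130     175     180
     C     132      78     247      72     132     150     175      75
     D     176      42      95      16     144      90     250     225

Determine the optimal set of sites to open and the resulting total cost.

Open A and D; minimum total cost 769.

For any fixed open set, each client site goes to its cheapest open site; total = fixed + service.
{A, D}: Irby→D 176, Kent→A 36, Sutton→D 95, Galt→D 16, Orton→A 24, Ashby→D 90, Joliet→A 100, Tring→A 105. Service 642; fixed 127; total 769.
{A, C, D}: Irby→C 132, Kent→A 36, Sutton→D 95, Galt→D 16, Orton→A 24, Ashby→D 90, Joliet→A 100, Tring→C 75. Service 568; fixed 211; total 779.
{A, B, D}: Irby→B 176, Kent→A 36, Sutton→D 95, Galt→D 16, Orton→A 24, Ashby→D 90, Joliet→A 100, Tring→A 105. Service 642; fixed 157; total 799.
{A, B, C, D}: service 568 + fixed 241 = 809
No other subset beats 769.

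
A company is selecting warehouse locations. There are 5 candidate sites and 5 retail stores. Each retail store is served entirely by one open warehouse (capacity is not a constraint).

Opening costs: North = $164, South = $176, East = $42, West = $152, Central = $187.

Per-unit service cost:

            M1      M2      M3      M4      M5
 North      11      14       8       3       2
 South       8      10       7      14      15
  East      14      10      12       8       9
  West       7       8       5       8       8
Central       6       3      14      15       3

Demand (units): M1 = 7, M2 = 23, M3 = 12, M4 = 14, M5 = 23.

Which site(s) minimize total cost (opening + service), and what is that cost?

Open North and Central; minimum total cost 646.

For any fixed open set, each retail store goes to its cheapest open site; total = fixed + service.
{North, Central}: M1→Central 6·7=42, M2→Central 3·23=69, M3→North 8·12=96, M4→North 3·14=42, M5→North 2·23=46. Service 295; fixed 351; total 646.
{East, Central}: service 436 + fixed 229 = 665
{North, East, Central}: service 295 + fixed 393 = 688
{North, South, East, West, Central}: service 259 + fixed 721 = 980
No other subset beats 646.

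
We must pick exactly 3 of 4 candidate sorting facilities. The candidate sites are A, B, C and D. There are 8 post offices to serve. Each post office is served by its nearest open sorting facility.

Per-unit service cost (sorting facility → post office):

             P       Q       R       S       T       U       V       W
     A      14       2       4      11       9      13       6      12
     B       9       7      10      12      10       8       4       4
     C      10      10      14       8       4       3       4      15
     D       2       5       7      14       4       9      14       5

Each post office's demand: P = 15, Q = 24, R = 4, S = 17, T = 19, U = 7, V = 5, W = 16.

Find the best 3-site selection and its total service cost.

With exactly 3 open, each post office uses its cheapest among the chosen.
{A, C, D}: P→D 2·15=30, Q→A 2·24=48, R→A 4·4=16, S→C 8·17=136, T→C 4·19=76, U→C 3·7=21, V→C 4·5=20, W→D 5·16=80. Service cost 427.
{B, C, D}: service cost 495
{A, B, D}: service cost 497
Among all 4 size-3 choices, {A, C, D} is lowest.

Choose A, C and D; total service cost 427.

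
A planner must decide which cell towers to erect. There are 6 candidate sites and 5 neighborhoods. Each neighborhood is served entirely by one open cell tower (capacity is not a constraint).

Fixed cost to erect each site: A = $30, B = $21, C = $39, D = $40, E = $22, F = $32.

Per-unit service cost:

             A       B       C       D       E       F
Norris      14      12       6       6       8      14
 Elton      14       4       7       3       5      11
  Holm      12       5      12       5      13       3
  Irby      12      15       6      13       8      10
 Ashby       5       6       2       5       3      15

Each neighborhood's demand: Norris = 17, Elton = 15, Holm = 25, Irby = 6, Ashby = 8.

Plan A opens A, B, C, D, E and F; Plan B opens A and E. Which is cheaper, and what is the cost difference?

Plan A is cheaper by 177.

Plan A: {A, B, C, D, E, F}: Norris→C 6·17=102, Elton→D 3·15=45, Holm→F 3·25=75, Irby→C 6·6=36, Ashby→C 2·8=16. Service 274; fixed 184; total 458.
Plan B: {A, E}: Norris→E 8·17=136, Elton→E 5·15=75, Holm→A 12·25=300, Irby→E 8·6=48, Ashby→E 3·8=24. Service 583; fixed 52; total 635.
Difference: |458 − 635| = 177.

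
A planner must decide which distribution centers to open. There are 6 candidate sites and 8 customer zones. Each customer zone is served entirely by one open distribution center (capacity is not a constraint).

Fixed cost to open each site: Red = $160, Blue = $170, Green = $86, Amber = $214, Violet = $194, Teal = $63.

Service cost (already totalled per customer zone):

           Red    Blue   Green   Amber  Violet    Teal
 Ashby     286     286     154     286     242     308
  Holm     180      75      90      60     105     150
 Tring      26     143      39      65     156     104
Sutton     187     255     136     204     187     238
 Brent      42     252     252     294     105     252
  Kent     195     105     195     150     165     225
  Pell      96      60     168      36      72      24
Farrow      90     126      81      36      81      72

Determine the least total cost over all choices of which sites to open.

For any fixed open set, each customer zone goes to its cheapest open site; total = fixed + service.
{Red, Green, Teal}: Ashby→Green 154, Holm→Green 90, Tring→Red 26, Sutton→Green 136, Brent→Red 42, Kent→Red 195, Pell→Teal 24, Farrow→Teal 72. Service 739; fixed 309; total 1048.
{Red, Green}: service 820 + fixed 246 = 1066
{Red, Blue, Green}: service 679 + fixed 416 = 1095
{Red, Blue, Green, Amber, Violet, Teal}: service 583 + fixed 887 = 1470
No other subset beats 1048.

Minimum total cost: 1048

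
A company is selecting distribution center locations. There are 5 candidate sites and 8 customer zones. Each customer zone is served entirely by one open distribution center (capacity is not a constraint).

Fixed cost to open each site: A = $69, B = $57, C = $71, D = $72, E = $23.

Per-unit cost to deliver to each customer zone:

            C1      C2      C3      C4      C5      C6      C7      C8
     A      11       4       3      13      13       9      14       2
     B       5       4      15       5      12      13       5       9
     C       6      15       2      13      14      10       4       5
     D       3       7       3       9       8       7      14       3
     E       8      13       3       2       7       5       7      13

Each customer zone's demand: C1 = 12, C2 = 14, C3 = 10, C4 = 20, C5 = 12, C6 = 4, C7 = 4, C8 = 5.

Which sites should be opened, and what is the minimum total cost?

Open B and E; minimum total cost 435.

For any fixed open set, each customer zone goes to its cheapest open site; total = fixed + service.
{B, E}: C1→B 5·12=60, C2→B 4·14=56, C3→E 3·10=30, C4→E 2·20=40, C5→E 7·12=84, C6→E 5·4=20, C7→B 5·4=20, C8→B 9·5=45. Service 355; fixed 80; total 435.
{D, E}: service 351 + fixed 95 = 446
{B, D, E}: service 301 + fixed 152 = 453
{A, B, C, D, E}: C1→D 3·12=36, C2→A 4·14=56, C3→C 2·10=20, C4→E 2·20=40, C5→E 7·12=84, C6→E 5·4=20, C7→C 4·4=16, C8→A 2·5=10. Service 282; fixed 292; total 574.
No other subset beats 435.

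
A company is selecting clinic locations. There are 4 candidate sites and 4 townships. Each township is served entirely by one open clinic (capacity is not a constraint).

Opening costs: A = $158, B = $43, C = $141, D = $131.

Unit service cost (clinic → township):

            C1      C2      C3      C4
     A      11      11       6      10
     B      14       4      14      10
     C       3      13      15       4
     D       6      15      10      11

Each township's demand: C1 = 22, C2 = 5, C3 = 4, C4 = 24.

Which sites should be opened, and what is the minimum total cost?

For any fixed open set, each township goes to its cheapest open site; total = fixed + service.
{B, C}: C1→C 3·22=66, C2→B 4·5=20, C3→B 14·4=56, C4→C 4·24=96. Service 238; fixed 184; total 422.
{C}: service 287 + fixed 141 = 428
{B, C, D}: service 222 + fixed 315 = 537
{A, B, C, D}: C1→C 3·22=66, C2→B 4·5=20, C3→A 6·4=24, C4→C 4·24=96. Service 206; fixed 473; total 679.
No other subset beats 422.

Open B and C; minimum total cost 422.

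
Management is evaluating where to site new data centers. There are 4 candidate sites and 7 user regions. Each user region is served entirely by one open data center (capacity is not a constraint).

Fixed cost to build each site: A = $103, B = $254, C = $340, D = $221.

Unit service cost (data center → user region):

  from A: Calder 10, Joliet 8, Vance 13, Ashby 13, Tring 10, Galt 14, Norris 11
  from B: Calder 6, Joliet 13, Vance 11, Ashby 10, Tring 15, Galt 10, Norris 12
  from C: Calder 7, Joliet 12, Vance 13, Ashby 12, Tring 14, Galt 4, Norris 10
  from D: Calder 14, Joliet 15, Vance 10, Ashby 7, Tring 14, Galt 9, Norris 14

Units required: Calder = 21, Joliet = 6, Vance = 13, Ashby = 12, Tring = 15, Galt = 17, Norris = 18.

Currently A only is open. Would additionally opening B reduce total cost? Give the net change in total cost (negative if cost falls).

No — net change +40 (cost rises by 40).

Current service cost with {A}: 1169.
Adding B: each user region re-picks its cheapest; new service cost 955, saving 214.
Extra fixed cost: 254. Net change = 254 − 214 = 40.
(Totals: 1272 → 1312.)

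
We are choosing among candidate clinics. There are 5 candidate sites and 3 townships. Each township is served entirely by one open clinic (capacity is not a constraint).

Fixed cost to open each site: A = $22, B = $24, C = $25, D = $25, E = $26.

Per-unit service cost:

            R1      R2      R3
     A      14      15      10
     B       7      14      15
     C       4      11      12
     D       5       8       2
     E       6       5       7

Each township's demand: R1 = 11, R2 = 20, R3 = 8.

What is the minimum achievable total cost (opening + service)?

For any fixed open set, each township goes to its cheapest open site; total = fixed + service.
{D, E}: R1→D 5·11=55, R2→E 5·20=100, R3→D 2·8=16. Service 171; fixed 51; total 222.
{C, D, E}: service 160 + fixed 76 = 236
{A, D, E}: R1→D 5·11=55, R2→E 5·20=100, R3→D 2·8=16. Service 171; fixed 73; total 244.
{A, B, C, D, E}: R1→C 4·11=44, R2→E 5·20=100, R3→D 2·8=16. Service 160; fixed 122; total 282.
No other subset beats 222.

Minimum total cost: 222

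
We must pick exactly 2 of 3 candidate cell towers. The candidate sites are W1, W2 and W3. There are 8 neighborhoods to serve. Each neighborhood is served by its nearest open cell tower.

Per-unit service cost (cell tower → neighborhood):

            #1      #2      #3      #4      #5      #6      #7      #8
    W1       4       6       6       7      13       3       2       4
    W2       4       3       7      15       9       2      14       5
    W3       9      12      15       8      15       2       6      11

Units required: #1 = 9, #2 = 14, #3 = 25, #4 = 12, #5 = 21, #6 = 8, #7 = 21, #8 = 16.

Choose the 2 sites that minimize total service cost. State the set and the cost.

Choose W1 and W2; total service cost 623.

With exactly 2 open, each neighborhood uses its cheapest among the chosen.
{W1, W2}: #1→W1 4·9=36, #2→W2 3·14=42, #3→W1 6·25=150, #4→W1 7·12=84, #5→W2 9·21=189, #6→W2 2·8=16, #7→W1 2·21=42, #8→W1 4·16=64. Service cost 623.
{W1, W3}: service cost 749
{W2, W3}: service cost 760
Among all 3 size-2 choices, {W1, W2} is lowest.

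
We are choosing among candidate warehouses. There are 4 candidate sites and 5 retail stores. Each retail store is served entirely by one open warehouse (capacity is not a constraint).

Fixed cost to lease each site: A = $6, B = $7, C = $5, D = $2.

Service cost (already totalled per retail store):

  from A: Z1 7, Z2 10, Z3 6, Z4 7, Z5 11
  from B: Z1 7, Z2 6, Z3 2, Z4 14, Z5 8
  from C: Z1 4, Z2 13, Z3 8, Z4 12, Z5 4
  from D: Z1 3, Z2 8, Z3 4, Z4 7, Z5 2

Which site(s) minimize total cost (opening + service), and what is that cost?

For any fixed open set, each retail store goes to its cheapest open site; total = fixed + service.
{D}: Z1→D 3, Z2→D 8, Z3→D 4, Z4→D 7, Z5→D 2. Service 24; fixed 2; total 26.
{B, D}: Z1→D 3, Z2→B 6, Z3→B 2, Z4→D 7, Z5→D 2. Service 20; fixed 9; total 29.
{C, D}: service 24 + fixed 7 = 31
{A, B, C, D}: service 20 + fixed 20 = 40
(All 15 nonempty subsets were checked; D only is lowest.)

Open D only; minimum total cost 26.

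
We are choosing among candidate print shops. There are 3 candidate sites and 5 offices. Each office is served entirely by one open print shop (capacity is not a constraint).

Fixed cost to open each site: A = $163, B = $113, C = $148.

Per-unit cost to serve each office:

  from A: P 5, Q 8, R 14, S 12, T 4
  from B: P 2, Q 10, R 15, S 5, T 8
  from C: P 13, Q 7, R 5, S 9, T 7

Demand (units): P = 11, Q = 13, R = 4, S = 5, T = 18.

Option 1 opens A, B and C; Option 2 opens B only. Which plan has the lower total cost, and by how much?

Option 1: {A, B, C}: P→B 2·11=22, Q→C 7·13=91, R→C 5·4=20, S→B 5·5=25, T→A 4·18=72. Service 230; fixed 424; total 654.
Option 2: {B}: P→B 2·11=22, Q→B 10·13=130, R→B 15·4=60, S→B 5·5=25, T→B 8·18=144. Service 381; fixed 113; total 494.
Difference: |654 − 494| = 160.

Option 2 is cheaper by 160.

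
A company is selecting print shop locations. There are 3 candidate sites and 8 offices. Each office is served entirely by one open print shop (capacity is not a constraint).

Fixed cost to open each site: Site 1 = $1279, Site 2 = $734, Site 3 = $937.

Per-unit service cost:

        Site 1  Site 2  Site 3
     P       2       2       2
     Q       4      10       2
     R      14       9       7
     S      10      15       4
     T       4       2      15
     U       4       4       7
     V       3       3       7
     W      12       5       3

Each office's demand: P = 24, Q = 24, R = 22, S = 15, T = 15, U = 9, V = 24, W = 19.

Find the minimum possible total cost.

Minimum total cost: 1678

For any fixed open set, each office goes to its cheapest open site; total = fixed + service.
{Site 2}: P→Site 2 2·24=48, Q→Site 2 10·24=240, R→Site 2 9·22=198, S→Site 2 15·15=225, T→Site 2 2·15=30, U→Site 2 4·9=36, V→Site 2 3·24=72, W→Site 2 5·19=95. Service 944; fixed 734; total 1678.
{Site 3}: service 823 + fixed 937 = 1760
{Site 2, Site 3}: service 505 + fixed 1671 = 2176
{Site 1, Site 2, Site 3}: service 505 + fixed 2950 = 3455
(All 7 nonempty subsets were checked; Site 2 only is lowest.)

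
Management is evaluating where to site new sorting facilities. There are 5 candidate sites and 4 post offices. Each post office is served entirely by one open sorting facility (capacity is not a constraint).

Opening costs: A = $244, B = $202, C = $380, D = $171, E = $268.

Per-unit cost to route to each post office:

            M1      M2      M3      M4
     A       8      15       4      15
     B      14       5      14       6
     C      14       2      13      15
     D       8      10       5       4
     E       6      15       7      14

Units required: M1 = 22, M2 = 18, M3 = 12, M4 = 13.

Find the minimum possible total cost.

Minimum total cost: 639

For any fixed open set, each post office goes to its cheapest open site; total = fixed + service.
{D}: M1→D 8·22=176, M2→D 10·18=180, M3→D 5·12=60, M4→D 4·13=52. Service 468; fixed 171; total 639.
{B, D}: service 378 + fixed 373 = 751
{A, B}: service 392 + fixed 446 = 838
{A, B, C, D, E}: service 268 + fixed 1265 = 1533
No other subset beats 639.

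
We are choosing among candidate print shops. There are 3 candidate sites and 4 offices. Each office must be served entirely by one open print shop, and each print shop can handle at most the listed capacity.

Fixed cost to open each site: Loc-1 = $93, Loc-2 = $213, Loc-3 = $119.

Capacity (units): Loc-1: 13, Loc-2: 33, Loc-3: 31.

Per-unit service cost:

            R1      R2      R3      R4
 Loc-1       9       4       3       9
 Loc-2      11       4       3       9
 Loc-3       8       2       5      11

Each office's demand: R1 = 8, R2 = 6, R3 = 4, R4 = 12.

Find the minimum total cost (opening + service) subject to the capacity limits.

Minimum total cost: 347

Open {Loc-3}: R1→Loc-3 8·8=64, R2→Loc-3 2·6=12, R3→Loc-3 5·4=20, R4→Loc-3 11·12=132.
Loads: Loc-3 carries 30/31. Service 228; fixed 119; total 347.
Next best feasible plan costs 416.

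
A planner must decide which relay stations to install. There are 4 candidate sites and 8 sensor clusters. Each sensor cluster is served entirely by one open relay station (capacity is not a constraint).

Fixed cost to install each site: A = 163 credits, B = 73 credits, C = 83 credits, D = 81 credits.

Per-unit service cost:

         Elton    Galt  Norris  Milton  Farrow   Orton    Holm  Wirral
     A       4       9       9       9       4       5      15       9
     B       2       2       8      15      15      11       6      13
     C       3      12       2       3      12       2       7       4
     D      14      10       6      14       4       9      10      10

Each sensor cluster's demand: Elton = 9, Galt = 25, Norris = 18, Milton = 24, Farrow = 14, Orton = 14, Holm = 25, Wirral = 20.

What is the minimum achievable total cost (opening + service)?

Minimum total cost: 727

For any fixed open set, each sensor cluster goes to its cheapest open site; total = fixed + service.
{B, C, D}: Elton→B 2·9=18, Galt→B 2·25=50, Norris→C 2·18=36, Milton→C 3·24=72, Farrow→D 4·14=56, Orton→C 2·14=28, Holm→B 6·25=150, Wirral→C 4·20=80. Service 490; fixed 237; total 727.
{B, C}: service 602 + fixed 156 = 758
{A, B, C}: Elton→B 2·9=18, Galt→B 2·25=50, Norris→C 2·18=36, Milton→C 3·24=72, Farrow→A 4·14=56, Orton→C 2·14=28, Holm→B 6·25=150, Wirral→C 4·20=80. Service 490; fixed 319; total 809.
{A, B, C, D}: service 490 + fixed 400 = 890
No other subset beats 727.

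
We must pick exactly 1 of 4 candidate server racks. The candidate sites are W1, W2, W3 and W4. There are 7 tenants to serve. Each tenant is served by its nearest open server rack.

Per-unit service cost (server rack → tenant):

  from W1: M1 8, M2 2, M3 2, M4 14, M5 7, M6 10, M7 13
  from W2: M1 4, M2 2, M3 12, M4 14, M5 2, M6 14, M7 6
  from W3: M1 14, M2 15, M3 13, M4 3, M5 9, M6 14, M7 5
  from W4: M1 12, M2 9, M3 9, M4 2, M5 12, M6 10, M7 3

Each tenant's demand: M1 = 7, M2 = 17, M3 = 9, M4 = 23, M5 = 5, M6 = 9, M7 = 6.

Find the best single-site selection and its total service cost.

Choose W4 only; total service cost 532.

With exactly 1 open, each tenant uses its cheapest among the chosen.
{W4}: M1→W4 12·7=84, M2→W4 9·17=153, M3→W4 9·9=81, M4→W4 2·23=46, M5→W4 12·5=60, M6→W4 10·9=90, M7→W4 3·6=18. Service cost 532.
{W1}: service cost 633
{W2}: service cost 664
Among all 4 size-1 choices, {W4} is lowest.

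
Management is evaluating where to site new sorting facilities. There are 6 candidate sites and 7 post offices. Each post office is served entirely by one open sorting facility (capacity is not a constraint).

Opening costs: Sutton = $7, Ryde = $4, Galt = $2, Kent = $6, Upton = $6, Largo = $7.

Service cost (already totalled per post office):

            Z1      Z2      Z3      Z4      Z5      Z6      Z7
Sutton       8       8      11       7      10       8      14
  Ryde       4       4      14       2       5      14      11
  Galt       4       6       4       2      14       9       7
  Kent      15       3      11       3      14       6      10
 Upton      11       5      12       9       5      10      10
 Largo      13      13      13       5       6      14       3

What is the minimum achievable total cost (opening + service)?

Minimum total cost: 41

For any fixed open set, each post office goes to its cheapest open site; total = fixed + service.
{Ryde, Galt}: Z1→Ryde 4, Z2→Ryde 4, Z3→Galt 4, Z4→Ryde 2, Z5→Ryde 5, Z6→Galt 9, Z7→Galt 7. Service 35; fixed 6; total 41.
{Ryde, Galt, Kent}: service 31 + fixed 12 = 43
{Galt, Kent, Largo}: Z1→Galt 4, Z2→Kent 3, Z3→Galt 4, Z4→Galt 2, Z5→Largo 6, Z6→Kent 6, Z7→Largo 3. Service 28; fixed 15; total 43.
{Sutton, Ryde, Galt, Kent, Upton, Largo}: Z1→Ryde 4, Z2→Kent 3, Z3→Galt 4, Z4→Ryde 2, Z5→Ryde 5, Z6→Kent 6, Z7→Largo 3. Service 27; fixed 32; total 59.
No other subset beats 41.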